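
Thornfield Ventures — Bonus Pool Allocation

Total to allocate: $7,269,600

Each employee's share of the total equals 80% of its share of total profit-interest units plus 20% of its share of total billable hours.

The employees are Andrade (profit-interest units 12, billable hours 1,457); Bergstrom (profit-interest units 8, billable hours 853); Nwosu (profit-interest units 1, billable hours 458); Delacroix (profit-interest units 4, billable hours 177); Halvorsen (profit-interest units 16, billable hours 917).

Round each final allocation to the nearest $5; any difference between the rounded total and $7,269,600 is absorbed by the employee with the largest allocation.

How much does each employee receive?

Andrade: $2,250,665; Bergstrom: $1,455,895; Nwosu: $314,270; Delacroix: $634,020; Halvorsen: $2,614,750

Totals — profit-interest units 41, billable hours 3,862.
Blended shares (80% profit-interest units + 20% billable hours): Andrade 0.3096; Bergstrom 0.2003; Nwosu 0.0432; Delacroix 0.0872; Halvorsen 0.3597.
Proportional shares: Andrade 2,250,664.34; Bergstrom 1,455,894.16; Nwosu 314,268.27; Delacroix 634,018.28; Halvorsen 2,614,754.95.
Rounded to nearest $5: Andrade $2,250,665; Bergstrom $1,455,895; Nwosu $314,270; Delacroix $634,020; Halvorsen $2,614,755. Sum = $7,269,605.
Difference $7,269,600 − $7,269,605 = −$5 applied to largest allocation (Halvorsen): Halvorsen becomes $2,614,750.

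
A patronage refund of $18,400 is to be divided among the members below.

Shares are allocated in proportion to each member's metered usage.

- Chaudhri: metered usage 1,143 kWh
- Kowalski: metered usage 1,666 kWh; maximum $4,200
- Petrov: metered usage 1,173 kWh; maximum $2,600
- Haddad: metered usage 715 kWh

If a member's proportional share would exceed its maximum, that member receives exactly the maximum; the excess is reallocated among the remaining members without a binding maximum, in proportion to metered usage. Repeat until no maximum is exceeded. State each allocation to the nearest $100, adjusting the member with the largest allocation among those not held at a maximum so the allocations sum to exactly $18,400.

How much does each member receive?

Sum of metered usage: 4,697.
Proportional shares (ignoring caps): Chaudhri 4,477.58; Kowalski 6,526.38; Petrov 4,595.10; Haddad 2,800.94.
Cap binds for Kowalski ($4,200), Petrov ($2,600); balance $11,600 reallocated over remaining metered usage 1,858.
Shares after redistribution: Chaudhri 7,136.06 → $7,100; Haddad 4,463.94 → $4,500.

Chaudhri: $7,100 · Kowalski: $4,200 · Petrov: $2,600 · Haddad: $4,500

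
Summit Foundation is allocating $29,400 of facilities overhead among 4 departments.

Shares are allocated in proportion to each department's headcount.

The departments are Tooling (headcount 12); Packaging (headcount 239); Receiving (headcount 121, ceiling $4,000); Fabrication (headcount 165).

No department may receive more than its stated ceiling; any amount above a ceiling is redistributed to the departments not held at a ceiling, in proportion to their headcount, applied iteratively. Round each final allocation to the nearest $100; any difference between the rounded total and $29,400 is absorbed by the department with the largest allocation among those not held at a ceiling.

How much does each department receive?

Combined headcount = 537.
Pro-rata shares before constraints: Tooling 656.98; Packaging 13,084.92; Receiving 6,624.58; Fabrication 9,033.52.
Held at cap: Receiving ($4,000); residual $25,400 reallocated over remaining headcount 416.
Redistributed shares: Tooling 732.69 → $700; Packaging 14,592.79 → $14,600; Fabrication 10,074.52 → $10,100.

Tooling: $700 | Packaging: $14,600 | Receiving: $4,000 | Fabrication: $10,100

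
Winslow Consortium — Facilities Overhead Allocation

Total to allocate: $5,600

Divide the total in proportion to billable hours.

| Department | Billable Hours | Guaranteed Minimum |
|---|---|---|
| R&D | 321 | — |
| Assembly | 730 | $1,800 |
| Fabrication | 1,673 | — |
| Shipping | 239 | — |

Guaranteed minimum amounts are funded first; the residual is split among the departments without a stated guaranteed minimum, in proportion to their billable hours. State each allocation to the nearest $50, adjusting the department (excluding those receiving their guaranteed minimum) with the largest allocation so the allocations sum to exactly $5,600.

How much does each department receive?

R&D: $550 | Assembly: $1,800 | Fabrication: $2,850 | Shipping: $400

Minimums first: Assembly $1,800. Balance $3,800.
Balance split over remaining billable hours 2,233: R&D 546.26 → $550; Fabrication 2,847.02 → $2,850; Shipping 406.72 → $400.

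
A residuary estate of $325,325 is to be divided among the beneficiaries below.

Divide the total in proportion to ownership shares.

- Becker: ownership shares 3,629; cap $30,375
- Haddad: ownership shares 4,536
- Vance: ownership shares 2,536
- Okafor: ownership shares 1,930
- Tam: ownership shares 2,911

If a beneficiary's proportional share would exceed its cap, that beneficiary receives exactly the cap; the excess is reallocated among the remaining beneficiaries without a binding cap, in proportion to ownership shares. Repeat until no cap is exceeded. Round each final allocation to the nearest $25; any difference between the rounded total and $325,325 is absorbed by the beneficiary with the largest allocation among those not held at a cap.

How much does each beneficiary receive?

Becker: $30,375 · Haddad: $112,300 · Vance: $62,800 · Okafor: $47,775 · Tam: $72,075

Combined ownership shares = 15,542.
Unconstrained shares: Becker 75,962.19; Haddad 94,947.51; Vance 53,083.53; Okafor 40,398.74; Tam 60,933.03.
Held at cap: Becker ($30,375); remaining pool $294,950 reallocated over remaining ownership shares 11,913.
Redistributed shares: Haddad 112,305.31 → $112,300; Vance 62,787.98 → $62,800; Okafor 47,784.23 → $47,775; Tam 72,072.48 → $72,075.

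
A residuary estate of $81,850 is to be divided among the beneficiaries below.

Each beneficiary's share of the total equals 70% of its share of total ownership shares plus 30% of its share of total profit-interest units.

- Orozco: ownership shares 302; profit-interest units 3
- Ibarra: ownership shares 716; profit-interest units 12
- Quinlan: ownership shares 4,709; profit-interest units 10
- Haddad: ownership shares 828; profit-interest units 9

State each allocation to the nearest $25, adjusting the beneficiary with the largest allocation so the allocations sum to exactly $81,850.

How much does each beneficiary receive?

Ownership shares total 6,555; profit-interest units total 34.
Composite weights (70% ownership shares + 30% profit-interest units): Orozco 0.0587; Ibarra 0.1823; Quinlan 0.5911; Haddad 0.1678.
Pro-rata amounts: Orozco 4,806.30; Ibarra 14,924.78; Quinlan 48,381.81; Haddad 13,737.12.
Rounded to nearest $25: Orozco $4,800; Ibarra $14,925; Quinlan $48,375; Haddad $13,725. Sum = $81,825.
Difference $81,850 − $81,825 = +$25 applied to largest allocation (Quinlan): Quinlan becomes $48,400.

Orozco: $4,800 · Ibarra: $14,925 · Quinlan: $48,400 · Haddad: $13,725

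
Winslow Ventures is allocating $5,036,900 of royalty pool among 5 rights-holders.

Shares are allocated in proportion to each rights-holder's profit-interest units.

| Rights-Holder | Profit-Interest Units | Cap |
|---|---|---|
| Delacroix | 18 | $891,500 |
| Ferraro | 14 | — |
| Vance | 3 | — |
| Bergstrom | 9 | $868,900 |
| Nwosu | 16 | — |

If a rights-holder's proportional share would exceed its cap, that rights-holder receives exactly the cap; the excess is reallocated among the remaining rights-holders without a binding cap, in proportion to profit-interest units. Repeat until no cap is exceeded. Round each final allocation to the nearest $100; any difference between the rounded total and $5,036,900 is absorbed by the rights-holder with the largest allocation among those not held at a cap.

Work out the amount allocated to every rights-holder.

Delacroix: $891,500 | Ferraro: $1,390,000 | Vance: $297,900 | Bergstrom: $868,900 | Nwosu: $1,588,600

Combined profit-interest units = 60.
Proportional shares (ignoring caps): Delacroix 1,511,070.00; Ferraro 1,175,276.67; Vance 251,845.00; Bergstrom 755,535.00; Nwosu 1,343,173.33.
Cap binds for Delacroix ($891,500); remaining pool $4,145,400 reallocated over remaining profit-interest units 42.
Cap binds for Bergstrom ($868,900); remaining pool $3,276,500 reallocated over remaining profit-interest units 33.
Shares after redistribution: Ferraro 1,390,030.30 → $1,390,000; Vance 297,863.64 → $297,900; Nwosu 1,588,606.06 → $1,588,600.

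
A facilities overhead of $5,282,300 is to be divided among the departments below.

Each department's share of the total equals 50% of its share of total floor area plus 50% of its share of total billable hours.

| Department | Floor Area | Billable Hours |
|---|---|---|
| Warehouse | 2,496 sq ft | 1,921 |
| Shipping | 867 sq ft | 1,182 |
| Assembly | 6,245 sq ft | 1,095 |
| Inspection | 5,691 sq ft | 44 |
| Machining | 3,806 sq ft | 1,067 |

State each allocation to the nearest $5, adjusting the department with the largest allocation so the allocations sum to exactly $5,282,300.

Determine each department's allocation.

Warehouse: $1,300,725; Shipping: $707,885; Assembly: $1,408,080; Inspection: $808,635; Machining: $1,056,975

Floor area total 19,105; billable hours total 5,309.
Combined weights (50% floor area + 50% billable hours): Warehouse 0.2462; Shipping 0.1340; Assembly 0.2666; Inspection 0.1531; Machining 0.2001.
Pro-rata amounts: Warehouse 1,300,726.27; Shipping 707,885.22; Assembly 1,408,079.77; Inspection 808,635.48; Machining 1,056,973.27.
At nearest $5: Warehouse $1,300,725; Shipping $707,885; Assembly $1,408,080; Inspection $808,635; Machining $1,056,975. Sum = $5,282,300.
No rounding difference to absorb.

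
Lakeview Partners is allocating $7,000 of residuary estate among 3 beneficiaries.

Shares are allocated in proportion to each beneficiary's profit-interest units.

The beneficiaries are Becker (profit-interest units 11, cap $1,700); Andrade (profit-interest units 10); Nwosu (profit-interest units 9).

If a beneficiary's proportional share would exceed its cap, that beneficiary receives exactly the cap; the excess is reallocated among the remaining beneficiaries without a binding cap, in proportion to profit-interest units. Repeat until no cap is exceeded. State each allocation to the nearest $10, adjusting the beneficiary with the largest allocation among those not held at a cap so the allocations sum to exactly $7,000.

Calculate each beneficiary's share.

Becker: $1,700 | Andrade: $2,790 | Nwosu: $2,510

Combined profit-interest units = 30.
Unconstrained shares: Becker 2,566.67; Andrade 2,333.33; Nwosu 2,100.00.
Capped: Becker ($1,700); remaining pool $5,300 reallocated over remaining profit-interest units 19.
Remaining shares: Andrade 2,789.47 → $2,790; Nwosu 2,510.53 → $2,510.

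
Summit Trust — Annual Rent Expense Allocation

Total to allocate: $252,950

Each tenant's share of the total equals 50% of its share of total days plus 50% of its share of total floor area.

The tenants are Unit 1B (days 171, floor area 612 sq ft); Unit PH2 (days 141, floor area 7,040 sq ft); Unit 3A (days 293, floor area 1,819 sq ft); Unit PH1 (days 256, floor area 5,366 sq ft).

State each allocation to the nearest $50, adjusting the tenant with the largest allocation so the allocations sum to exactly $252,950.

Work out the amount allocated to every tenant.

Totals — days 861, floor area 14,837.
Composite weights (50% days + 50% floor area): Unit 1B 0.1199; Unit PH2 0.3191; Unit 3A 0.2315; Unit PH1 0.3295.
Raw shares: Unit 1B 30,335.60; Unit PH2 80,722.99; Unit 3A 58,545.39; Unit PH1 83,346.03.
Rounded to nearest $50: Unit 1B $30,350; Unit PH2 $80,700; Unit 3A $58,550; Unit PH1 $83,350. Sum = $252,950.
Rounded total matches; no reconciliation needed.

Unit 1B: $30,350; Unit PH2: $80,700; Unit 3A: $58,550; Unit PH1: $83,350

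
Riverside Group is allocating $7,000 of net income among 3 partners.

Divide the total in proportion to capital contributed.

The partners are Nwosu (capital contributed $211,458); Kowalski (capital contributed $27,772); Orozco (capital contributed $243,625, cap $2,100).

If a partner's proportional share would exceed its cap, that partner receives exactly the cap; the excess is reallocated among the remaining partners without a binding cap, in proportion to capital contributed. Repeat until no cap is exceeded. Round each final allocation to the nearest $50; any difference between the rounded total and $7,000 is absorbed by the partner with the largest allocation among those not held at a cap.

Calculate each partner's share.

Capital contributed total: 482,855.
Unconstrained shares: Nwosu 3,065.53; Kowalski 402.61; Orozco 3,531.86.
Cap binds for Orozco ($2,100); residual $4,900 reallocated over remaining capital contributed 239,230.
Shares after redistribution: Nwosu 4,331.16 → $4,350; Kowalski 568.84 → $550.

Nwosu: $4,350 · Kowalski: $550 · Orozco: $2,100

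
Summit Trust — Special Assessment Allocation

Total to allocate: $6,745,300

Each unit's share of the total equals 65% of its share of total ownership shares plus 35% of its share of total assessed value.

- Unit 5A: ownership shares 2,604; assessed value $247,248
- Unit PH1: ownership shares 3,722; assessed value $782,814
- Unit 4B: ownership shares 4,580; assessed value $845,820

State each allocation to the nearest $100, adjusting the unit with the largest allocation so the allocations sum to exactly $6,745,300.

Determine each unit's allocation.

Ownership shares total 10,906; assessed value total 1,875,882.
Blended shares (65% ownership shares + 35% assessed value): Unit 5A 0.2013; Unit PH1 0.3679; Unit 4B 0.4308.
Raw shares: Unit 5A 1,358,032.82; Unit PH1 2,481,518.93; Unit 4B 2,905,748.25.
At nearest $100: Unit 5A $1,358,000; Unit PH1 $2,481,500; Unit 4B $2,905,700. Sum = $6,745,200.
Difference $6,745,300 − $6,745,200 = +$100 applied to largest allocation (Unit 4B): Unit 4B becomes $2,905,800.

Unit 5A: $1,358,000; Unit PH1: $2,481,500; Unit 4B: $2,905,800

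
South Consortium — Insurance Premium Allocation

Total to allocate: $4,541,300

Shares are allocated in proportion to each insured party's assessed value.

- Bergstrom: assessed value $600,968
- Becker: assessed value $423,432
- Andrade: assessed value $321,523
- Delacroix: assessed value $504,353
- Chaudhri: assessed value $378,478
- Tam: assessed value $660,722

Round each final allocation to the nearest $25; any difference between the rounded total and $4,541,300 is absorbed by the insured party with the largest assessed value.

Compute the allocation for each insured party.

Bergstrom: $944,525 | Becker: $665,500 | Andrade: $505,325 | Delacroix: $792,675 | Chaudhri: $594,850 | Tam: $1,038,425

Assessed value total: 600,968 + 423,432 + 321,523 + 504,353 + 378,478 + 660,722 = 2,889,476.
Proportional shares: Bergstrom 944,522.81; Becker 665,494.97; Andrade 505,327.75; Delacroix 792,676.00; Chaudhri 594,842.16; Tam 1,038,436.32.
At nearest $25: Bergstrom $944,525; Becker $665,500; Andrade $505,325; Delacroix $792,675; Chaudhri $594,850; Tam $1,038,425. Sum = $4,541,300.
Rounded total matches; no reconciliation needed.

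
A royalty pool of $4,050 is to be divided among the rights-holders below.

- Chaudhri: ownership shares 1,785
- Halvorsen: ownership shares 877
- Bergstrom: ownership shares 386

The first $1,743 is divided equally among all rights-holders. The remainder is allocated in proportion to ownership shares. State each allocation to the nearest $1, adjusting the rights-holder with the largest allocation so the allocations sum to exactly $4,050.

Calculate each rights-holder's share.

Chaudhri: $1,932; Halvorsen: $1,245; Bergstrom: $873

$1,743 shared equally gives $581 per rights-holder.
Remainder $2,307 by ownership shares (total 3,048): Chaudhri 1,351.05 → $1,351; Halvorsen 663.79 → $664; Bergstrom 292.16 → $292.
Totals: Chaudhri $581 + $1,351 = $1,932; Halvorsen $581 + $664 = $1,245; Bergstrom $581 + $292 = $873.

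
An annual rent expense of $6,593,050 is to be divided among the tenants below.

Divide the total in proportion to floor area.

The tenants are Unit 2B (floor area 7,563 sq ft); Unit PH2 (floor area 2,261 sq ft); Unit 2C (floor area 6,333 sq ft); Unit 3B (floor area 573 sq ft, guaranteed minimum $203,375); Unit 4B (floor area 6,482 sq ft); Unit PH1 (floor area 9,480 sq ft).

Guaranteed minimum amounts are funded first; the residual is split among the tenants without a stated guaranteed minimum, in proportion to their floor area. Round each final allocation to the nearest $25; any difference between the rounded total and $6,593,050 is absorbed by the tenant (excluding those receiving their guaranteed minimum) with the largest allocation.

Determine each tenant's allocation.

Unit 2B: $1,504,575; Unit PH2: $449,800; Unit 2C: $1,259,875; Unit 3B: $203,375; Unit 4B: $1,289,525; Unit PH1: $1,885,900

Fund the minimums — Unit 3B $203,375. Residual $6,389,675.
Residual split over remaining floor area 32,119: Unit 2B 1,504,564.65 → $1,504,575; Unit PH2 449,797.79 → $449,800; Unit 2C 1,259,871.47 → $1,259,875; Unit 4B 1,289,513.17 → $1,289,525; Unit PH1 1,885,927.92 → $1,885,925.
Rounding difference −$25 applied to Unit PH1 → $1,885,900.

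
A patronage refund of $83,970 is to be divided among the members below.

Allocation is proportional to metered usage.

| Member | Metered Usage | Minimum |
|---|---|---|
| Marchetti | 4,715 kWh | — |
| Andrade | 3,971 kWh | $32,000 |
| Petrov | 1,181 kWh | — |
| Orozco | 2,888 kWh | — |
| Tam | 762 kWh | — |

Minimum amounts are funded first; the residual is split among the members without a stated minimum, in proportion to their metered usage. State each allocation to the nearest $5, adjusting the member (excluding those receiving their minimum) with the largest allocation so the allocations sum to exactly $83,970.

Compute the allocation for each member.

Minimums first: Andrade $32,000. Residual $51,970.
Residual split over remaining metered usage 9,546: Marchetti 25,669.24 → $25,670; Petrov 6,429.56 → $6,430; Orozco 15,722.75 → $15,725; Tam 4,148.45 → $4,150.
Rounding difference −$5 applied to Marchetti → $25,665.

Marchetti: $25,665 | Andrade: $32,000 | Petrov: $6,430 | Orozco: $15,725 | Tam: $4,150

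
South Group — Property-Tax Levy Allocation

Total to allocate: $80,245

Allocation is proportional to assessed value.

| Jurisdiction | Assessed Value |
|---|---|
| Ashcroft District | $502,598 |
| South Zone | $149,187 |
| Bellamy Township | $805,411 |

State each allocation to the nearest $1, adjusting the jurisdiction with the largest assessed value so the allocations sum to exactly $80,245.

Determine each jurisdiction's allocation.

Ashcroft District: $27,677; South Zone: $8,215; Bellamy Township: $44,353

Combined assessed value = 1,457,196.
Proportional shares: Ashcroft District 502,598/1,457,196 × $80,245 = 27,677.11; South Zone 149,187/1,457,196 × $80,245 = 8,215.44; Bellamy Township 805,411/1,457,196 × $80,245 = 44,352.45.
Rounded to nearest $1: Ashcroft District $27,677; South Zone $8,215; Bellamy Township $44,352. Sum = $80,244.
Difference $80,245 − $80,244 = +$1 applied to largest assessed value (Bellamy Township): Bellamy Township becomes $44,353.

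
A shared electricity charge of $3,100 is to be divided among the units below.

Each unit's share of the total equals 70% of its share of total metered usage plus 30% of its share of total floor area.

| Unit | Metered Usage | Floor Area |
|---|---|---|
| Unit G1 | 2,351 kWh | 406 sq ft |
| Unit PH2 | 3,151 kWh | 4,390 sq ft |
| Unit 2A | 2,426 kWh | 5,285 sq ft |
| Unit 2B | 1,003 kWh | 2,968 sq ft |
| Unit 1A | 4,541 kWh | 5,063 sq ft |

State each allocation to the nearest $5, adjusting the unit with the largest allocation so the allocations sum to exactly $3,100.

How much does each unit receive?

Totals — metered usage 13,472, floor area 18,112.
Composite weights (70% metered usage + 30% floor area): Unit G1 0.1289; Unit PH2 0.2364; Unit 2A 0.2136; Unit 2B 0.1013; Unit 1A 0.3198.
Unrounded shares: Unit G1 399.53; Unit PH2 732.96; Unit 2A 662.14; Unit 2B 313.96; Unit 1A 991.41.
Rounded to nearest $5: Unit G1 $400; Unit PH2 $735; Unit 2A $660; Unit 2B $315; Unit 1A $990. Sum = $3,100.
Rounded total matches; no reconciliation needed.

Unit G1: $400; Unit PH2: $735; Unit 2A: $660; Unit 2B: $315; Unit 1A: $990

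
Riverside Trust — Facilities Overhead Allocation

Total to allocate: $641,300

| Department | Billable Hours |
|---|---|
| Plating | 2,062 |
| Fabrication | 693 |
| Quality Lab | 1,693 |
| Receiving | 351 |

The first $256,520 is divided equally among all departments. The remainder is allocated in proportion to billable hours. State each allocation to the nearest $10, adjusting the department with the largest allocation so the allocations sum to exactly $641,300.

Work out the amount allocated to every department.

Plating: $229,470 · Fabrication: $119,690 · Quality Lab: $199,870 · Receiving: $92,270

Equal tier: $256,520 ÷ 4 = $64,130 apiece.
Remainder $384,780 by billable hours (total 4,799): Plating 165,329.52 → $165,330; Fabrication 55,564.19 → $55,560; Quality Lab 135,743.39 → $135,740; Receiving 28,142.90 → $28,140.
Rounding difference +$10 on remainder applied to Plating.
Totals: Plating $64,130 + $165,340 = $229,470; Fabrication $64,130 + $55,560 = $119,690; Quality Lab $64,130 + $135,740 = $199,870; Receiving $64,130 + $28,140 = $92,270.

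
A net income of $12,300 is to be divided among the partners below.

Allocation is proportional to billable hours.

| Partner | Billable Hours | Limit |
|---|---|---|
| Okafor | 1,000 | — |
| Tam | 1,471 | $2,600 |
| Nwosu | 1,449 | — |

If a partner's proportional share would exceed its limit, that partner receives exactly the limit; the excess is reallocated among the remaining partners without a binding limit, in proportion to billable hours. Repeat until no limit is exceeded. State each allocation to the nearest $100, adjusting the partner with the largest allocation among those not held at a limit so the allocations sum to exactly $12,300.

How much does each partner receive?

Billable hours total: 3,920.
Proportional shares (ignoring caps): Okafor 3,137.76; Tam 4,615.64; Nwosu 4,546.61.
Capped: Tam ($2,600); remaining pool $9,700 reallocated over remaining billable hours 2,449.
Remaining shares: Okafor 3,960.80 → $4,000; Nwosu 5,739.20 → $5,700.

Okafor: $4,000 | Tam: $2,600 | Nwosu: $5,700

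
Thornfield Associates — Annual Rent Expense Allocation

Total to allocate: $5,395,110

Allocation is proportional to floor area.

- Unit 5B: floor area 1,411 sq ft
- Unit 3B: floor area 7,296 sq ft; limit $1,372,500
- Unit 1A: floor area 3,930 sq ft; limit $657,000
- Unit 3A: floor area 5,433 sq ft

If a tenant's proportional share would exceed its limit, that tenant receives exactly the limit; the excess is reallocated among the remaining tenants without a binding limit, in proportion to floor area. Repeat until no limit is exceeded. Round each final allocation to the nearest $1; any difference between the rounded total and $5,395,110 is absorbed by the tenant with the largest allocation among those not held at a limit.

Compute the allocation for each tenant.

Total floor area = 18,070.
Unconstrained shares: Unit 5B 421,278.37; Unit 3B 2,178,346.57; Unit 1A 1,173,369.25; Unit 3A 1,622,115.81.
Capped: Unit 3B ($1,372,500), Unit 1A ($657,000); residual $3,365,610 reallocated over remaining floor area 6,844.
Shares after redistribution: Unit 5B 693,874.30 → $693,874; Unit 3A 2,671,735.70 → $2,671,736.

Unit 5B: $693,874; Unit 3B: $1,372,500; Unit 1A: $657,000; Unit 3A: $2,671,736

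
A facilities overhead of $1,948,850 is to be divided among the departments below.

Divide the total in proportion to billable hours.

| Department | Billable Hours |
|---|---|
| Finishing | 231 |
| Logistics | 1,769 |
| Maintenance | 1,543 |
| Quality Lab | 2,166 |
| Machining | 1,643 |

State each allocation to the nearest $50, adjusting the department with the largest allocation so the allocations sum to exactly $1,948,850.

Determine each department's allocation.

Finishing: $61,250 | Logistics: $468,900 | Maintenance: $409,000 | Quality Lab: $574,200 | Machining: $435,500

Combined billable hours = 7,352.
Raw shares: Finishing 231/7,352 × $1,948,850 = 61,232.91; Logistics 1,769/7,352 × $1,948,850 = 468,922.15; Maintenance 1,543/7,352 × $1,948,850 = 409,014.63; Quality Lab 2,166/7,352 × $1,948,850 = 574,157.93; Machining 1,643/7,352 × $1,948,850 = 435,522.38.
After rounding ($50): Finishing $61,250; Logistics $468,900; Maintenance $409,000; Quality Lab $574,150; Machining $435,500. Sum = $1,948,800.
Difference $1,948,850 − $1,948,800 = +$50 applied to largest allocation (Quality Lab): Quality Lab becomes $574,200.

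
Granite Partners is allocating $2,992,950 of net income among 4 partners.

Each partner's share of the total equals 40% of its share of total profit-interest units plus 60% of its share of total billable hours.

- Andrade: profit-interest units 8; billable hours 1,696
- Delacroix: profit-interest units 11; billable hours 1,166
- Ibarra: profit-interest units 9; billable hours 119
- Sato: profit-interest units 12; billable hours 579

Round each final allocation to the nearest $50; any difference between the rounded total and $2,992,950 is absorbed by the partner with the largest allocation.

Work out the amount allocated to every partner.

Profit-interest units total 40; billable hours total 3,560.
Blended shares (40% profit-interest units + 60% billable hours): Andrade 0.3658; Delacroix 0.3065; Ibarra 0.1101; Sato 0.2176.
Raw shares: Andrade 1,094,948.90; Delacroix 917,389.62; Ibarra 329,392.64; Sato 651,218.84.
At nearest $50: Andrade $1,094,950; Delacroix $917,400; Ibarra $329,400; Sato $651,200. Sum = $2,992,950.
Sum already equals the total — no adjustment.

Andrade: $1,094,950; Delacroix: $917,400; Ibarra: $329,400; Sato: $651,200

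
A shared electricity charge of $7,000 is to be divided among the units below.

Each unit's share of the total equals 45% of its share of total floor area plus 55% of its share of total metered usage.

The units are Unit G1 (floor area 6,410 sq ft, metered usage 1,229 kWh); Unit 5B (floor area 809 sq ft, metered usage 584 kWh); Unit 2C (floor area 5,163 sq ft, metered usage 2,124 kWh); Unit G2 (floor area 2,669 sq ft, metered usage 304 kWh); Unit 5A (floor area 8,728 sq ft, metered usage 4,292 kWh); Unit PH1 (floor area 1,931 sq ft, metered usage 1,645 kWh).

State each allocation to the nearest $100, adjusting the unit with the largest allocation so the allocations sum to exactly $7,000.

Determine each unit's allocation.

Floor area total 25,710; metered usage total 10,178.
Blended shares (45% floor area + 55% metered usage): Unit G1 0.1786; Unit 5B 0.0457; Unit 2C 0.2051; Unit G2 0.0631; Unit 5A 0.3847; Unit PH1 0.1227.
Pro-rata amounts: Unit G1 1,250.25; Unit 5B 320.03; Unit 2C 1,436.01; Unit G2 442.00; Unit 5A 2,692.88; Unit PH1 858.84.
At nearest $100: Unit G1 $1,300; Unit 5B $300; Unit 2C $1,400; Unit G2 $400; Unit 5A $2,700; Unit PH1 $900. Sum = $7,000.
No rounding difference to absorb.

Unit G1: $1,300 | Unit 5B: $300 | Unit 2C: $1,400 | Unit G2: $400 | Unit 5A: $2,700 | Unit PH1: $900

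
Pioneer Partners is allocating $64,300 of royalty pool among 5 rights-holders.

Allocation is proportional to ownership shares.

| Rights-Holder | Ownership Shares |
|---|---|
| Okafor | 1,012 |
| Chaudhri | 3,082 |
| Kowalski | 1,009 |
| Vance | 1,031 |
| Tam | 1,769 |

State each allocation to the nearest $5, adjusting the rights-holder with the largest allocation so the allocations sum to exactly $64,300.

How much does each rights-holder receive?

Okafor: $8,235 | Chaudhri: $25,070 | Kowalski: $8,210 | Vance: $8,390 | Tam: $14,395

Total ownership shares = 7,903.
Raw shares: Okafor 1,012/7,903 × $64,300 = 8,233.78; Chaudhri 3,082/7,903 × $64,300 = 25,075.62; Kowalski 1,009/7,903 × $64,300 = 8,209.38; Vance 1,031/7,903 × $64,300 = 8,388.37; Tam 1,769/7,903 × $64,300 = 14,392.85.
At nearest $5: Okafor $8,235; Chaudhri $25,075; Kowalski $8,210; Vance $8,390; Tam $14,395. Sum = $64,305.
Difference $64,300 − $64,305 = −$5 applied to largest allocation (Chaudhri): Chaudhri becomes $25,070.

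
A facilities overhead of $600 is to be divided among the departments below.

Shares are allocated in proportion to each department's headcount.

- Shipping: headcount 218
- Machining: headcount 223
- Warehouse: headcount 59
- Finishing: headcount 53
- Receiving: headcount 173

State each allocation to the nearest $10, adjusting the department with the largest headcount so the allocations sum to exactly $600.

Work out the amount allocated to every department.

Combined headcount = 726.
Proportional shares: Shipping 218/726 × $600 = 180.17; Machining 223/726 × $600 = 184.30; Warehouse 59/726 × $600 = 48.76; Finishing 53/726 × $600 = 43.80; Receiving 173/726 × $600 = 142.98.
Rounded to nearest $10: Shipping $180; Machining $180; Warehouse $50; Finishing $40; Receiving $140. Sum = $590.
Difference $600 − $590 = +$10 applied to largest headcount (Machining): Machining becomes $190.

Shipping: $180; Machining: $190; Warehouse: $50; Finishing: $40; Receiving: $140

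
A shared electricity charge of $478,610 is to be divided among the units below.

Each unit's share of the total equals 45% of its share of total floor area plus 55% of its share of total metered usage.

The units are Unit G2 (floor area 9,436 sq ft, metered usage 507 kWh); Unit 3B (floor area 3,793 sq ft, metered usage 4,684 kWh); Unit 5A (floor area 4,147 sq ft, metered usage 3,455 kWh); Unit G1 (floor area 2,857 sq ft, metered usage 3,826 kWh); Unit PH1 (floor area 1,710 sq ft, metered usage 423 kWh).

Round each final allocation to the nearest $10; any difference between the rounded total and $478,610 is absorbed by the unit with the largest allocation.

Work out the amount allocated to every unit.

Totals — floor area 21,943, metered usage 12,895.
Combined weights (45% floor area + 55% metered usage): Unit G2 0.2151; Unit 3B 0.2776; Unit 5A 0.2324; Unit G1 0.2218; Unit PH1 0.0531.
Raw shares: Unit G2 102,965.82; Unit 3B 132,847.05; Unit 5A 111,233.11; Unit G1 106,145.03; Unit PH1 25,418.98.
Rounded to nearest $10: Unit G2 $102,970; Unit 3B $132,850; Unit 5A $111,230; Unit G1 $106,150; Unit PH1 $25,420. Sum = $478,620.
Difference $478,610 − $478,620 = −$10 applied to largest allocation (Unit 3B): Unit 3B becomes $132,840.

Unit G2: $102,970 | Unit 3B: $132,840 | Unit 5A: $111,230 | Unit G1: $106,150 | Unit PH1: $25,420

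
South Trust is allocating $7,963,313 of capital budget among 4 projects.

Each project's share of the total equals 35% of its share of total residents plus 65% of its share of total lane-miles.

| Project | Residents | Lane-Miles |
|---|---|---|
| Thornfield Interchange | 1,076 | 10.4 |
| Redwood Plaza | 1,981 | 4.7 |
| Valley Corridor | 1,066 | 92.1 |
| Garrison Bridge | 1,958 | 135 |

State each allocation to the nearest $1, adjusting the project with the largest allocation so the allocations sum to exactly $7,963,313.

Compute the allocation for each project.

Totals — residents 6,081, lane-miles 242.2.
Blended shares (35% residents + 65% lane-miles): Thornfield Interchange 0.0898; Redwood Plaza 0.1266; Valley Corridor 0.3085; Garrison Bridge 0.4750.
Proportional shares: Thornfield Interchange 715,435.36; Redwood Plaza 1,008,415.18; Valley Corridor 2,456,895.47; Garrison Bridge 3,782,567.00.
Rounded to nearest $1: Thornfield Interchange $715,435; Redwood Plaza $1,008,415; Valley Corridor $2,456,895; Garrison Bridge $3,782,567. Sum = $7,963,312.
Difference $7,963,313 − $7,963,312 = +$1 applied to largest allocation (Garrison Bridge): Garrison Bridge becomes $3,782,568.

Thornfield Interchange: $715,435; Redwood Plaza: $1,008,415; Valley Corridor: $2,456,895; Garrison Bridge: $3,782,568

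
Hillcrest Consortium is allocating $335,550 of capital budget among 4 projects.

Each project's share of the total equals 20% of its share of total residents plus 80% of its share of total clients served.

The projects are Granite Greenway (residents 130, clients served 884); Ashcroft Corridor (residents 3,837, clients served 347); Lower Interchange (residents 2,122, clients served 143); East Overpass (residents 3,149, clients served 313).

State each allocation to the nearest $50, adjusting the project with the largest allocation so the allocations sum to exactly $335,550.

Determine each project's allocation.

Granite Greenway: $141,600; Ashcroft Corridor: $83,100; Lower Interchange: $38,150; East Overpass: $72,700

Residents total 9,238; clients served total 1,687.
Combined weights (20% residents + 80% clients served): Granite Greenway 0.4220; Ashcroft Corridor 0.2476; Lower Interchange 0.1138; East Overpass 0.2166.
Unrounded shares: Granite Greenway 141,608.86; Ashcroft Corridor 83,089.69; Lower Interchange 38,169.94; East Overpass 72,681.50.
Rounded to nearest $50: Granite Greenway $141,600; Ashcroft Corridor $83,100; Lower Interchange $38,150; East Overpass $72,700. Sum = $335,550.
No rounding difference to absorb.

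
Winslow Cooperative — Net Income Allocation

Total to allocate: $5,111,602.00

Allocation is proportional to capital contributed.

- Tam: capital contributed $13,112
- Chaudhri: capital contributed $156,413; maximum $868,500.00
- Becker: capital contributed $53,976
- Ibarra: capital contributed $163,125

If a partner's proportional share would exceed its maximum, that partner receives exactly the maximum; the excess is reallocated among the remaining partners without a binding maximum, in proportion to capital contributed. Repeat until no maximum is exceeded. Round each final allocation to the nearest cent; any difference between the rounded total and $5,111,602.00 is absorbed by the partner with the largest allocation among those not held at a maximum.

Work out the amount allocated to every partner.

Capital contributed total: 386,626.
Proportional shares (ignoring caps): Tam 173,354.4185; Chaudhri 2,067,944.2242; Becker 713,619.4399; Ibarra 2,156,683.9174.
Capped: Chaudhri ($868,500.00); residual $4,243,102.00 reallocated over remaining capital contributed 230,213.
Remaining shares: Tam 241,669.9032 → $241,669.90; Becker 994,842.4874 → $994,842.49; Ibarra 3,006,589.6094 → $3,006,589.61.

Tam: $241,669.90 | Chaudhri: $868,500.00 | Becker: $994,842.49 | Ibarra: $3,006,589.61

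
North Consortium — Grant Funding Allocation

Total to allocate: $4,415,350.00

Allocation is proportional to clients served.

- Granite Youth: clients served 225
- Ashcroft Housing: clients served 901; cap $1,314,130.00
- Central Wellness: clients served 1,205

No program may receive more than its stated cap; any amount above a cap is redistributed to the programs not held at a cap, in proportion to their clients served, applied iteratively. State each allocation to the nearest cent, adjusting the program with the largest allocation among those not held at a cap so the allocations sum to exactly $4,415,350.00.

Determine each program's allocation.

Total clients served = 2,331.
Pro-rata shares before constraints: Granite Youth 426,192.0849; Ashcroft Housing 1,706,662.5268; Central Wellness 2,282,495.3882.
Held at cap: Ashcroft Housing ($1,314,130.00); residual $3,101,220.00 reallocated over remaining clients served 1,430.
Redistributed shares: Granite Youth 487,954.1958 → $487,954.20; Central Wellness 2,613,265.8042 → $2,613,265.80.

Granite Youth: $487,954.20; Ashcroft Housing: $1,314,130.00; Central Wellness: $2,613,265.80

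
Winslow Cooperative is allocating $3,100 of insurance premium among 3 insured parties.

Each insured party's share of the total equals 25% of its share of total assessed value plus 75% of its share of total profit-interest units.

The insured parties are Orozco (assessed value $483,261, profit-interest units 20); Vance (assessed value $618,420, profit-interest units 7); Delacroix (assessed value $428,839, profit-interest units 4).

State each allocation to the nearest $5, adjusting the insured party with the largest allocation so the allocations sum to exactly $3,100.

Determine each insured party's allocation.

Orozco: $1,745 · Vance: $840 · Delacroix: $515

Totals — assessed value 1,530,520, profit-interest units 31.
Combined weights (25% assessed value + 75% profit-interest units): Orozco 0.5628; Vance 0.2704; Delacroix 0.1668.
Raw shares: Orozco 1,744.71; Vance 838.15; Delacroix 517.15.
Rounded to nearest $5: Orozco $1,745; Vance $840; Delacroix $515. Sum = $3,100.
Sum already equals the total — no adjustment.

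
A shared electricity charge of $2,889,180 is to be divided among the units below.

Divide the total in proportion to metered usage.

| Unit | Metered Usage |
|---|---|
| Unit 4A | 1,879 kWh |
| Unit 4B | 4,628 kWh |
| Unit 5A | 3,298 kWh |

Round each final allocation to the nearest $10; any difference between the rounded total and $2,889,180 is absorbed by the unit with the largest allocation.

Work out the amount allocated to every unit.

Combined metered usage = 9,805.
Proportional shares: Unit 4A 1,879/9,805 × $2,889,180 = 553,673.56; Unit 4B 4,628/9,805 × $2,889,180 = 1,363,704.75; Unit 5A 3,298/9,805 × $2,889,180 = 971,801.70.
After rounding ($10): Unit 4A $553,670; Unit 4B $1,363,700; Unit 5A $971,800. Sum = $2,889,170.
Difference $2,889,180 − $2,889,170 = +$10 applied to largest allocation (Unit 4B): Unit 4B becomes $1,363,710.

Unit 4A: $553,670 · Unit 4B: $1,363,710 · Unit 5A: $971,800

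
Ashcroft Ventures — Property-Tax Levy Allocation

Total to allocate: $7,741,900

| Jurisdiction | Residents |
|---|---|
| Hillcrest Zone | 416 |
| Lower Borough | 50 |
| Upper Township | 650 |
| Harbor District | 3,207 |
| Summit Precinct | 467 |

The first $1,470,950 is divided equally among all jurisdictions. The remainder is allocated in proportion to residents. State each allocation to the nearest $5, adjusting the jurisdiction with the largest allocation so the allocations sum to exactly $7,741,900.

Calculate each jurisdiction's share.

Hillcrest Zone: $838,805 · Lower Borough: $359,650 · Upper Township: $1,145,155 · Harbor District: $4,492,715 · Summit Precinct: $905,575

$1,470,950 shared equally gives $294,190 per jurisdiction.
Remainder $6,270,950 by residents (total 4,790): Hillcrest Zone 544,616.95 → $544,615; Lower Borough 65,458.77 → $65,460; Upper Township 850,963.99 → $850,965; Harbor District 4,198,525.40 → $4,198,525; Summit Precinct 611,384.90 → $611,385.
Totals: Hillcrest Zone $294,190 + $544,615 = $838,805; Lower Borough $294,190 + $65,460 = $359,650; Upper Township $294,190 + $850,965 = $1,145,155; Harbor District $294,190 + $4,198,525 = $4,492,715; Summit Precinct $294,190 + $611,385 = $905,575.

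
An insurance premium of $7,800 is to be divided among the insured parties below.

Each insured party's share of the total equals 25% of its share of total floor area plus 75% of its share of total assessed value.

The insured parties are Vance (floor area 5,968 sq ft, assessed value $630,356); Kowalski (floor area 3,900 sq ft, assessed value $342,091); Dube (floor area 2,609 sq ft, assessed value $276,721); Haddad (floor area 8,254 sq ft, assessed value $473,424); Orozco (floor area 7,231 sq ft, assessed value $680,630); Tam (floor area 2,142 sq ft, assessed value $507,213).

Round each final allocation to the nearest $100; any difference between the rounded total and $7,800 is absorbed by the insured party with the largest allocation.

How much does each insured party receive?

Totals — floor area 30,104, assessed value 2,910,435.
Combined weights (25% floor area + 75% assessed value): Vance 0.2120; Kowalski 0.1205; Dube 0.0930; Haddad 0.1905; Orozco 0.2354; Tam 0.1485.
Raw shares: Vance 1,653.60; Kowalski 940.23; Dube 725.21; Haddad 1,486.24; Orozco 1,836.46; Tam 1,158.25.
Rounded to nearest $100: Vance $1,700; Kowalski $900; Dube $700; Haddad $1,500; Orozco $1,800; Tam $1,200. Sum = $7,800.
Rounded total matches; no reconciliation needed.

Vance: $1,700 | Kowalski: $900 | Dube: $700 | Haddad: $1,500 | Orozco: $1,800 | Tam: $1,200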